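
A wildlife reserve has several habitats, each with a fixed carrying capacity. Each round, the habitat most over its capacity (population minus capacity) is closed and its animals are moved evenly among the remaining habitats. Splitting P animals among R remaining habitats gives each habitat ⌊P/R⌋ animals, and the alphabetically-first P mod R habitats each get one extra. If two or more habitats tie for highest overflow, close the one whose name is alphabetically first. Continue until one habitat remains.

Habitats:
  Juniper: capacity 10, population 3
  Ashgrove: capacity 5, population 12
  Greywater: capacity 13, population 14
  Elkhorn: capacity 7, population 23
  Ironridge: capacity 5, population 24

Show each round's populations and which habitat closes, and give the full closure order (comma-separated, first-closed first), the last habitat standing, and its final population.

Closure order: Ironridge, Elkhorn, Ashgrove, Greywater
Last habitat: Juniper with 76 animals

Round 1: Ashgrove=12 Elkhorn=23 Greywater=14 Ironridge=24 Juniper=3 → close Ironridge (overflow 19)
  24÷4 = 6 each, +1 to first 0
Round 2: Ashgrove=18 Elkhorn=29 Greywater=20 Juniper=9 → close Elkhorn (overflow 22)
  29÷3 = 9 each, +1 to first 2
Round 3: Ashgrove=28 Greywater=30 Juniper=18 → close Ashgrove (overflow 23)
  28÷2 = 14 each, +1 to first 0
Round 4: Greywater=44 Juniper=32 → close Greywater (overflow 31)
  44÷1 = 44 each, +1 to first 0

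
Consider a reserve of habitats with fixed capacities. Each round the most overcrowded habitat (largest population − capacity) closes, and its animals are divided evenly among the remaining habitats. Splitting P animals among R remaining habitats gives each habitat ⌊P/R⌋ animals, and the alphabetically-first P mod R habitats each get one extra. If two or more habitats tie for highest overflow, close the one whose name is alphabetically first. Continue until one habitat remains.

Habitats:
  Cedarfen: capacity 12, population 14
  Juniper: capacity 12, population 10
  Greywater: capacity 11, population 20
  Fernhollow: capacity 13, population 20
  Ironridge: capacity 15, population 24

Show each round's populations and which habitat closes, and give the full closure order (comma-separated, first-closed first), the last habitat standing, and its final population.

Round 1: Cedarfen=14 Fernhollow=20 Greywater=20 Ironridge=24 Juniper=10 → close Greywater (overflow 9)
  20÷4 = 5 each, +1 to first 0
Round 2: Cedarfen=19 Fernhollow=25 Ironridge=29 Juniper=15 → close Ironridge (overflow 14)
  29÷3 = 9 each, +1 to first 2
Round 3: Cedarfen=29 Fernhollow=35 Juniper=24 → close Fernhollow (overflow 22)
  35÷2 = 17 each, +1 to first 1
Round 4: Cedarfen=47 Juniper=41 → close Cedarfen (overflow 35)
  47÷1 = 47 each, +1 to first 0

Closure order: Greywater, Ironridge, Fernhollow, Cedarfen
Last habitat: Juniper with 88 animals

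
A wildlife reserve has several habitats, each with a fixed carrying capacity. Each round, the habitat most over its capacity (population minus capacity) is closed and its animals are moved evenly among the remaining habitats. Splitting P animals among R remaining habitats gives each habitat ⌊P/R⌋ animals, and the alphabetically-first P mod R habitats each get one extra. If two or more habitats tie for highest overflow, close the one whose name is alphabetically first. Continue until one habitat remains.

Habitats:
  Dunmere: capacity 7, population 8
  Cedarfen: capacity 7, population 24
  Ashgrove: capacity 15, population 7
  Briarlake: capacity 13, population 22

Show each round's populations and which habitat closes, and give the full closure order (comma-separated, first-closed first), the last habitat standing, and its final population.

Closure order: Cedarfen, Briarlake, Dunmere
Last habitat: Ashgrove with 61 animals

Round 1: Ashgrove=7 Briarlake=22 Cedarfen=24 Dunmere=8 → close Cedarfen (overflow 17)
  24÷3 = 8 each, +1 to first 0
Round 2: Ashgrove=15 Briarlake=30 Dunmere=16 → close Briarlake (overflow 17)
  30÷2 = 15 each, +1 to first 0
Round 3: Ashgrove=30 Dunmere=31 → close Dunmere (overflow 24)
  31÷1 = 31 each, +1 to first 0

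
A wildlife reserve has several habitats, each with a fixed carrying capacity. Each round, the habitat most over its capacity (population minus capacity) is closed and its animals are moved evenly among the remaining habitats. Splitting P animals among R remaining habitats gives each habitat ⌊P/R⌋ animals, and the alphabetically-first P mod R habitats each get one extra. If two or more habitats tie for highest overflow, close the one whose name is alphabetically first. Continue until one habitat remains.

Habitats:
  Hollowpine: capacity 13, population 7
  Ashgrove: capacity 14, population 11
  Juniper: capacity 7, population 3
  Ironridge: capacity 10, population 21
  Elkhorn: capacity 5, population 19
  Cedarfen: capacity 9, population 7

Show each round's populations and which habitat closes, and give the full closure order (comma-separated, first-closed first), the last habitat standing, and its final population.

Round 1: Ashgrove=11 Cedarfen=7 Elkhorn=19 Hollowpine=7 Ironridge=21 Juniper=3 → close Elkhorn (overflow 14)
  19÷5 = 3 each, +1 to first 4
Round 2: Ashgrove=15 Cedarfen=11 Hollowpine=11 Ironridge=25 Juniper=6 → close Ironridge (overflow 15)
  25÷4 = 6 each, +1 to first 1
Round 3: Ashgrove=22 Cedarfen=17 Hollowpine=17 Juniper=12 → close Ashgrove (overflow 8)
  22÷3 = 7 each, +1 to first 1
Round 4: Cedarfen=25 Hollowpine=24 Juniper=19 → close Cedarfen (overflow 16)
  25÷2 = 12 each, +1 to first 1
Round 5: Hollowpine=37 Juniper=31 → close Hollowpine (overflow 24)
  37÷1 = 37 each, +1 to first 0

Closure order: Elkhorn, Ironridge, Ashgrove, Cedarfen, Hollowpine
Last habitat: Juniper with 68 animals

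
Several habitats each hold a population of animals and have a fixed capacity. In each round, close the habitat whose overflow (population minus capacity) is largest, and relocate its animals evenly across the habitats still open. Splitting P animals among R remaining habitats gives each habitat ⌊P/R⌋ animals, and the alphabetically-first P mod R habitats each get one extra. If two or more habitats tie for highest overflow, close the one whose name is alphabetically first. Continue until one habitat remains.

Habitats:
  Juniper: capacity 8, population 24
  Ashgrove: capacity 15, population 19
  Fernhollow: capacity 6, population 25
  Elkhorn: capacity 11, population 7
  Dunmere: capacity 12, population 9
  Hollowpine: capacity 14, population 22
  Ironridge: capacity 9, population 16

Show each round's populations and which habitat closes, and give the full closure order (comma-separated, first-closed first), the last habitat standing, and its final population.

Closure order: Fernhollow, Juniper, Hollowpine, Ashgrove, Ironridge, Dunmere
Last habitat: Elkhorn with 122 animals

Round 1: Ashgrove=19 Dunmere=9 Elkhorn=7 Fernhollow=25 Hollowpine=22 Ironridge=16 Juniper=24 → close Fernhollow (overflow 19)
  25÷6 = 4 each, +1 to first 1
Round 2: Ashgrove=24 Dunmere=13 Elkhorn=11 Hollowpine=26 Ironridge=20 Juniper=28 → close Juniper (overflow 20)
  28÷5 = 5 each, +1 to first 3
Round 3: Ashgrove=30 Dunmere=19 Elkhorn=17 Hollowpine=31 Ironridge=25 → close Hollowpine (overflow 17)
  31÷4 = 7 each, +1 to first 3
Round 4: Ashgrove=38 Dunmere=27 Elkhorn=25 Ironridge=32 → close Ashgrove (overflow 23)
  38÷3 = 12 each, +1 to first 2
Round 5: Dunmere=40 Elkhorn=38 Ironridge=44 → close Ironridge (overflow 35)
  44÷2 = 22 each, +1 to first 0
Round 6: Dunmere=62 Elkhorn=60 → close Dunmere (overflow 50)
  62÷1 = 62 each, +1 to first 0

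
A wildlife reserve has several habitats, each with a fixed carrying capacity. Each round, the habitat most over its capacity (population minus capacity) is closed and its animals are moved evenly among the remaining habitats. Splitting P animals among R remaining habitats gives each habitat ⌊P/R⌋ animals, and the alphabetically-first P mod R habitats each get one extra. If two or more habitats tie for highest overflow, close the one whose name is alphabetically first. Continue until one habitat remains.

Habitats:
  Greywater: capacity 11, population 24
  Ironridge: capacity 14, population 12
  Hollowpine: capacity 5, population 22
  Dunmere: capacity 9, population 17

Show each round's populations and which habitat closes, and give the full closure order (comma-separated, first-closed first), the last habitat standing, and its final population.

Round 1: Dunmere=17 Greywater=24 Hollowpine=22 Ironridge=12 → close Hollowpine (overflow 17)
  22÷3 = 7 each, +1 to first 1
Round 2: Dunmere=25 Greywater=31 Ironridge=19 → close Greywater (overflow 20)
  31÷2 = 15 each, +1 to first 1
Round 3: Dunmere=41 Ironridge=34 → close Dunmere (overflow 32)
  41÷1 = 41 each, +1 to first 0

Closure order: Hollowpine, Greywater, Dunmere
Last habitat: Ironridge with 75 animals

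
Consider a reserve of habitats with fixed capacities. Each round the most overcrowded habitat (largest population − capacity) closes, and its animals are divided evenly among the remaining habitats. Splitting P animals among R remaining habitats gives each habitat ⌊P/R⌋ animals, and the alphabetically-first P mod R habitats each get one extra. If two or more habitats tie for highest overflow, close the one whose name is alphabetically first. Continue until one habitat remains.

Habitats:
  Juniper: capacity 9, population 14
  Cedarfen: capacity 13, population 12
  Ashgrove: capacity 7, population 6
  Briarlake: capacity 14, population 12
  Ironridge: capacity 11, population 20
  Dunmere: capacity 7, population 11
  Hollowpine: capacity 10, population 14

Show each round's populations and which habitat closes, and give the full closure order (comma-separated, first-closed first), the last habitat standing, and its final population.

Round 1: Ashgrove=6 Briarlake=12 Cedarfen=12 Dunmere=11 Hollowpine=14 Ironridge=20 Juniper=14 → close Ironridge (overflow 9)
  20÷6 = 3 each, +1 to first 2
Round 2: Ashgrove=10 Briarlake=16 Cedarfen=15 Dunmere=14 Hollowpine=17 Juniper=17 → close Juniper (overflow 8)
  17÷5 = 3 each, +1 to first 2
Round 3: Ashgrove=14 Briarlake=20 Cedarfen=18 Dunmere=17 Hollowpine=20 → close Dunmere (overflow 10)
  17÷4 = 4 each, +1 to first 1
Round 4: Ashgrove=19 Briarlake=24 Cedarfen=22 Hollowpine=24 → close Hollowpine (overflow 14)
  24÷3 = 8 each, +1 to first 0
Round 5: Ashgrove=27 Briarlake=32 Cedarfen=30 → close Ashgrove (overflow 20)
  27÷2 = 13 each, +1 to first 1
Round 6: Briarlake=46 Cedarfen=43 → close Briarlake (overflow 32)
  46÷1 = 46 each, +1 to first 0

Closure order: Ironridge, Juniper, Dunmere, Hollowpine, Ashgrove, Briarlake
Last habitat: Cedarfen with 89 animals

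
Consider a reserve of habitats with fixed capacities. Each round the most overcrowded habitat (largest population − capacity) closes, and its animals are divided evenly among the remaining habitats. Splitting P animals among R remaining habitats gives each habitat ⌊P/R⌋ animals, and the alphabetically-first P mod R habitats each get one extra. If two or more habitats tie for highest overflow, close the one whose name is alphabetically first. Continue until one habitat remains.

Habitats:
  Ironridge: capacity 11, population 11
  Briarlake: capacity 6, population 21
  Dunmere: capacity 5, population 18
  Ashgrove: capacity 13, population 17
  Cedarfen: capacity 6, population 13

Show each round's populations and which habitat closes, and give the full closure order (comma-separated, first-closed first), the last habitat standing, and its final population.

Round 1: Ashgrove=17 Briarlake=21 Cedarfen=13 Dunmere=18 Ironridge=11 → close Briarlake (overflow 15)
  21÷4 = 5 each, +1 to first 1
Round 2: Ashgrove=23 Cedarfen=18 Dunmere=23 Ironridge=16 → close Dunmere (overflow 18)
  23÷3 = 7 each, +1 to first 2
Round 3: Ashgrove=31 Cedarfen=26 Ironridge=23 → close Cedarfen (overflow 20)
  26÷2 = 13 each, +1 to first 0
Round 4: Ashgrove=44 Ironridge=36 → close Ashgrove (overflow 31)
  44÷1 = 44 each, +1 to first 0

Closure order: Briarlake, Dunmere, Cedarfen, Ashgrove
Last habitat: Ironridge with 80 animals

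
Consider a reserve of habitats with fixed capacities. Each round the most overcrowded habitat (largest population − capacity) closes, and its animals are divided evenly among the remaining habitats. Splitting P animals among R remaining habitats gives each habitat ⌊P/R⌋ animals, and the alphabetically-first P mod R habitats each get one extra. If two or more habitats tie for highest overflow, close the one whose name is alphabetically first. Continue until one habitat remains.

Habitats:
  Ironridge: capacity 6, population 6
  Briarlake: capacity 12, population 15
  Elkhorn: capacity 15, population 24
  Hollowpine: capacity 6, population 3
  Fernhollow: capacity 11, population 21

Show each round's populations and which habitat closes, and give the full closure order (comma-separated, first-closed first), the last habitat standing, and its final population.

Closure order: Fernhollow, Elkhorn, Briarlake, Ironridge
Last habitat: Hollowpine with 69 animals

Round 1: Briarlake=15 Elkhorn=24 Fernhollow=21 Hollowpine=3 Ironridge=6 → close Fernhollow (overflow 10)
  21÷4 = 5 each, +1 to first 1
Round 2: Briarlake=21 Elkhorn=29 Hollowpine=8 Ironridge=11 → close Elkhorn (overflow 14)
  29÷3 = 9 each, +1 to first 2
Round 3: Briarlake=31 Hollowpine=18 Ironridge=20 → close Briarlake (overflow 19)
  31÷2 = 15 each, +1 to first 1
Round 4: Hollowpine=34 Ironridge=35 → close Ironridge (overflow 29)
  35÷1 = 35 each, +1 to first 0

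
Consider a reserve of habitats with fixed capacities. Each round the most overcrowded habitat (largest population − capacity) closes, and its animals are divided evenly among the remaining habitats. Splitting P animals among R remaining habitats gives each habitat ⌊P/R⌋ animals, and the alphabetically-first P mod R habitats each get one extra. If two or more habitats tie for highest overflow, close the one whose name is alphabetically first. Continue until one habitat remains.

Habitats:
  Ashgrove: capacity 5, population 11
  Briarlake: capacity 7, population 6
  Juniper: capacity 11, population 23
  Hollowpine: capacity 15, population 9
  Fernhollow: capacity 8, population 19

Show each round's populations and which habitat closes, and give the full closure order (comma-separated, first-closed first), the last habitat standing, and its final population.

Closure order: Juniper, Fernhollow, Ashgrove, Briarlake
Last habitat: Hollowpine with 68 animals

Round 1: Ashgrove=11 Briarlake=6 Fernhollow=19 Hollowpine=9 Juniper=23 → close Juniper (overflow 12)
  23÷4 = 5 each, +1 to first 3
Round 2: Ashgrove=17 Briarlake=12 Fernhollow=25 Hollowpine=14 → close Fernhollow (overflow 17)
  25÷3 = 8 each, +1 to first 1
Round 3: Ashgrove=26 Briarlake=20 Hollowpine=22 → close Ashgrove (overflow 21)
  26÷2 = 13 each, +1 to first 0
Round 4: Briarlake=33 Hollowpine=35 → close Briarlake (overflow 26)
  33÷1 = 33 each, +1 to first 0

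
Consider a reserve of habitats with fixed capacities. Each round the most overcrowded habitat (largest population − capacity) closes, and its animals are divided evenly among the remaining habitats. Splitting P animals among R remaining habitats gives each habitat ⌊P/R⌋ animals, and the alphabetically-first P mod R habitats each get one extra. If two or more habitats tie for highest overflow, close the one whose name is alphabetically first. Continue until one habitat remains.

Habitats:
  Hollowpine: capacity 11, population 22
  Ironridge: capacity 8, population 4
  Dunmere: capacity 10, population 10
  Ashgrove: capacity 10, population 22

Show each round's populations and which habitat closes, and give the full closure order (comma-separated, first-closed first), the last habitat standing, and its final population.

Round 1: Ashgrove=22 Dunmere=10 Hollowpine=22 Ironridge=4 → close Ashgrove (overflow 12)
  22÷3 = 7 each, +1 to first 1
Round 2: Dunmere=18 Hollowpine=29 Ironridge=11 → close Hollowpine (overflow 18)
  29÷2 = 14 each, +1 to first 1
Round 3: Dunmere=33 Ironridge=25 → close Dunmere (overflow 23)
  33÷1 = 33 each, +1 to first 0

Closure order: Ashgrove, Hollowpine, Dunmere
Last habitat: Ironridge with 58 animals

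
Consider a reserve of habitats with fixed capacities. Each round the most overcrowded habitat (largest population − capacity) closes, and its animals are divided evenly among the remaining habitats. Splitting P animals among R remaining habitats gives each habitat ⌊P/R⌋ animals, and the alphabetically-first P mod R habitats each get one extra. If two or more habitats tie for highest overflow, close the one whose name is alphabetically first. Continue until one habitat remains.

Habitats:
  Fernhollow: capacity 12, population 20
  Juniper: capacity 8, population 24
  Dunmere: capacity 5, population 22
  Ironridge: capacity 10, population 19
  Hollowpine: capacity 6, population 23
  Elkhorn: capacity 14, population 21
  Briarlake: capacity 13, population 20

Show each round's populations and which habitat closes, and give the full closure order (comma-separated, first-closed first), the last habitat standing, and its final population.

Closure order: Dunmere, Hollowpine, Juniper, Briarlake, Elkhorn, Fernhollow
Last habitat: Ironridge with 149 animals

Round 1: Briarlake=20 Dunmere=22 Elkhorn=21 Fernhollow=20 Hollowpine=23 Ironridge=19 Juniper=24 → close Dunmere (overflow 17)
  22÷6 = 3 each, +1 to first 4
Round 2: Briarlake=24 Elkhorn=25 Fernhollow=24 Hollowpine=27 Ironridge=22 Juniper=27 → close Hollowpine (overflow 21)
  27÷5 = 5 each, +1 to first 2
Round 3: Briarlake=30 Elkhorn=31 Fernhollow=29 Ironridge=27 Juniper=32 → close Juniper (overflow 24)
  32÷4 = 8 each, +1 to first 0
Round 4: Briarlake=38 Elkhorn=39 Fernhollow=37 Ironridge=35 → close Briarlake (overflow 25)
  38÷3 = 12 each, +1 to first 2
Round 5: Elkhorn=52 Fernhollow=50 Ironridge=47 → close Elkhorn (overflow 38)
  52÷2 = 26 each, +1 to first 0
Round 6: Fernhollow=76 Ironridge=73 → close Fernhollow (overflow 64)
  76÷1 = 76 each, +1 to first 0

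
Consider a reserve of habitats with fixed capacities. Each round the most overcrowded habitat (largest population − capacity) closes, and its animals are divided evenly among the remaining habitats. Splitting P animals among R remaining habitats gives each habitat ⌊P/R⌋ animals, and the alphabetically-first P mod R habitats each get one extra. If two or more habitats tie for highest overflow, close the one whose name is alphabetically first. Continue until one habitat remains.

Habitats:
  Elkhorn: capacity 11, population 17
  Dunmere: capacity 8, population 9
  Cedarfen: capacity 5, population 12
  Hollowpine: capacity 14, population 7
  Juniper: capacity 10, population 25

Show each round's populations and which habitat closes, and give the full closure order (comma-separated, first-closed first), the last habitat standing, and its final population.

Closure order: Juniper, Cedarfen, Elkhorn, Dunmere
Last habitat: Hollowpine with 70 animals

Round 1: Cedarfen=12 Dunmere=9 Elkhorn=17 Hollowpine=7 Juniper=25 → close Juniper (overflow 15)
  25÷4 = 6 each, +1 to first 1
Round 2: Cedarfen=19 Dunmere=15 Elkhorn=23 Hollowpine=13 → close Cedarfen (overflow 14)
  19÷3 = 6 each, +1 to first 1
Round 3: Dunmere=22 Elkhorn=29 Hollowpine=19 → close Elkhorn (overflow 18)
  29÷2 = 14 each, +1 to first 1
Round 4: Dunmere=37 Hollowpine=33 → close Dunmere (overflow 29)
  37÷1 = 37 each, +1 to first 0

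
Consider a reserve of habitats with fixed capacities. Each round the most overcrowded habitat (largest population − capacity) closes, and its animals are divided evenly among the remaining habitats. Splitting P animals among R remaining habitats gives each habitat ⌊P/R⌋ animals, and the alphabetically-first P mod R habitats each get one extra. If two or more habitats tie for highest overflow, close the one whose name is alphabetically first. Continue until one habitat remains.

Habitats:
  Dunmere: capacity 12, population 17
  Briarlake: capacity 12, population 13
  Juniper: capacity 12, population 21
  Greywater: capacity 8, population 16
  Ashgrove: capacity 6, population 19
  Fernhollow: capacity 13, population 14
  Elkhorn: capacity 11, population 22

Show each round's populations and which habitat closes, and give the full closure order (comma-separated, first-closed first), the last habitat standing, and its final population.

Closure order: Ashgrove, Elkhorn, Juniper, Greywater, Dunmere, Briarlake
Last habitat: Fernhollow with 122 animals

Round 1: Ashgrove=19 Briarlake=13 Dunmere=17 Elkhorn=22 Fernhollow=14 Greywater=16 Juniper=21 → close Ashgrove (overflow 13)
  19÷6 = 3 each, +1 to first 1
Round 2: Briarlake=17 Dunmere=20 Elkhorn=25 Fernhollow=17 Greywater=19 Juniper=24 → close Elkhorn (overflow 14)
  25÷5 = 5 each, +1 to first 0
Round 3: Briarlake=22 Dunmere=25 Fernhollow=22 Greywater=24 Juniper=29 → close Juniper (overflow 17)
  29÷4 = 7 each, +1 to first 1
Round 4: Briarlake=30 Dunmere=32 Fernhollow=29 Greywater=31 → close Greywater (overflow 23)
  31÷3 = 10 each, +1 to first 1
Round 5: Briarlake=41 Dunmere=42 Fernhollow=39 → close Dunmere (overflow 30)
  42÷2 = 21 each, +1 to first 0
Round 6: Briarlake=62 Fernhollow=60 → close Briarlake (overflow 50)
  62÷1 = 62 each, +1 to first 0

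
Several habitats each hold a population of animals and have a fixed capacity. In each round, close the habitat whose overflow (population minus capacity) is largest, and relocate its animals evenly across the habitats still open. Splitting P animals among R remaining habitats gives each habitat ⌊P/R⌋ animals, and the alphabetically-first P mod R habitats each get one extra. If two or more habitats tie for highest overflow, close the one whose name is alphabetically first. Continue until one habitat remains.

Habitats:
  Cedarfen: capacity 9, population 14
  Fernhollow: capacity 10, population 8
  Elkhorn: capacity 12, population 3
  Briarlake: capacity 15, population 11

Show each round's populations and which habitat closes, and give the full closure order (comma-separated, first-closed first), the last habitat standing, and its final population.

Round 1: Briarlake=11 Cedarfen=14 Elkhorn=3 Fernhollow=8 → close Cedarfen (overflow 5)
  14÷3 = 4 each, +1 to first 2
Round 2: Briarlake=16 Elkhorn=8 Fernhollow=12 → close Fernhollow (overflow 2)
  12÷2 = 6 each, +1 to first 0
Round 3: Briarlake=22 Elkhorn=14 → close Briarlake (overflow 7)
  22÷1 = 22 each, +1 to first 0

Closure order: Cedarfen, Fernhollow, Briarlake
Last habitat: Elkhorn with 36 animals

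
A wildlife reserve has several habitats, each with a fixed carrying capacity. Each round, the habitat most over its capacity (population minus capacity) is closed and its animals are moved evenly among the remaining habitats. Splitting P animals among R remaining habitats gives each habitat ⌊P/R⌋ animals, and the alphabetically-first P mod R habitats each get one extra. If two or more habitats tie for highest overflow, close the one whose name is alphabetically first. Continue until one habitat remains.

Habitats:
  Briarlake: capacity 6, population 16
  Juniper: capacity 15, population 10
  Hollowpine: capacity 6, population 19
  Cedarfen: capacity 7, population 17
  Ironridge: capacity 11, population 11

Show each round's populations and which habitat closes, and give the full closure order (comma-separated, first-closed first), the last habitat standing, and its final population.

Closure order: Hollowpine, Briarlake, Cedarfen, Ironridge
Last habitat: Juniper with 73 animals

Round 1: Briarlake=16 Cedarfen=17 Hollowpine=19 Ironridge=11 Juniper=10 → close Hollowpine (overflow 13)
  19÷4 = 4 each, +1 to first 3
Round 2: Briarlake=21 Cedarfen=22 Ironridge=16 Juniper=14 → close Briarlake (overflow 15)
  21÷3 = 7 each, +1 to first 0
Round 3: Cedarfen=29 Ironridge=23 Juniper=21 → close Cedarfen (overflow 22)
  29÷2 = 14 each, +1 to first 1
Round 4: Ironridge=38 Juniper=35 → close Ironridge (overflow 27)
  38÷1 = 38 each, +1 to first 0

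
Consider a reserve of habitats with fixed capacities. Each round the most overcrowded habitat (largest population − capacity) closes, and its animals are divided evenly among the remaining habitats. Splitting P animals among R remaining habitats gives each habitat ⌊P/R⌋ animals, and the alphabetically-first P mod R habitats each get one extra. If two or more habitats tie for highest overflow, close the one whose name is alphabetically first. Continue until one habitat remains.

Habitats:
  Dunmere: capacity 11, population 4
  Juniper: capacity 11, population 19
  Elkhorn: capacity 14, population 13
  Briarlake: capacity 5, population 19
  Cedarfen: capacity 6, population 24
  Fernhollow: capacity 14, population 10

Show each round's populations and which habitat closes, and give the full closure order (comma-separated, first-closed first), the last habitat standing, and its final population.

Closure order: Cedarfen, Briarlake, Juniper, Elkhorn, Fernhollow
Last habitat: Dunmere with 89 animals

Round 1: Briarlake=19 Cedarfen=24 Dunmere=4 Elkhorn=13 Fernhollow=10 Juniper=19 → close Cedarfen (overflow 18)
  24÷5 = 4 each, +1 to first 4
Round 2: Briarlake=24 Dunmere=9 Elkhorn=18 Fernhollow=15 Juniper=23 → close Briarlake (overflow 19)
  24÷4 = 6 each, +1 to first 0
Round 3: Dunmere=15 Elkhorn=24 Fernhollow=21 Juniper=29 → close Juniper (overflow 18)
  29÷3 = 9 each, +1 to first 2
Round 4: Dunmere=25 Elkhorn=34 Fernhollow=30 → close Elkhorn (overflow 20)
  34÷2 = 17 each, +1 to first 0
Round 5: Dunmere=42 Fernhollow=47 → close Fernhollow (overflow 33)
  47÷1 = 47 each, +1 to first 0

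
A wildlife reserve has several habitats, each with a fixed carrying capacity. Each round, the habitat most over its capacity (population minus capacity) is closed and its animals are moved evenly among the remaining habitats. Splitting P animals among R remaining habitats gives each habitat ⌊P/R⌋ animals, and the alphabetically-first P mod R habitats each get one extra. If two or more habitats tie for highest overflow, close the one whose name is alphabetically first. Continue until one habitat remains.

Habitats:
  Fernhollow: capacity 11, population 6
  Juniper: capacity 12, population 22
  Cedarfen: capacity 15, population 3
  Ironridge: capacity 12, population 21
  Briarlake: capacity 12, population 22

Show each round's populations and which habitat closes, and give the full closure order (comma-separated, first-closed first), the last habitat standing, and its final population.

Closure order: Briarlake, Juniper, Ironridge, Fernhollow
Last habitat: Cedarfen with 74 animals

Round 1: Briarlake=22 Cedarfen=3 Fernhollow=6 Ironridge=21 Juniper=22 → close Briarlake (overflow 10)
  22÷4 = 5 each, +1 to first 2
Round 2: Cedarfen=9 Fernhollow=12 Ironridge=26 Juniper=27 → close Juniper (overflow 15)
  27÷3 = 9 each, +1 to first 0
Round 3: Cedarfen=18 Fernhollow=21 Ironridge=35 → close Ironridge (overflow 23)
  35÷2 = 17 each, +1 to first 1
Round 4: Cedarfen=36 Fernhollow=38 → close Fernhollow (overflow 27)
  38÷1 = 38 each, +1 to first 0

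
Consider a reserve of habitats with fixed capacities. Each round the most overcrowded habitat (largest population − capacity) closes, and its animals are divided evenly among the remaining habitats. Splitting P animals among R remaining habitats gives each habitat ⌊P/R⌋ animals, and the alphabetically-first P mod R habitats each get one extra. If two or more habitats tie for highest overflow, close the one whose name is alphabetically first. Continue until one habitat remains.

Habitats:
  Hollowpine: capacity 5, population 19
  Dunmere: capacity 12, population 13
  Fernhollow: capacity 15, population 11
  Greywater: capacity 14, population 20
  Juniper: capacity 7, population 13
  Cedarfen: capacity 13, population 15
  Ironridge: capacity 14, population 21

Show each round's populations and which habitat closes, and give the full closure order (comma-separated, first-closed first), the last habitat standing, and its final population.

Round 1: Cedarfen=15 Dunmere=13 Fernhollow=11 Greywater=20 Hollowpine=19 Ironridge=21 Juniper=13 → close Hollowpine (overflow 14)
  19÷6 = 3 each, +1 to first 1
Round 2: Cedarfen=19 Dunmere=16 Fernhollow=14 Greywater=23 Ironridge=24 Juniper=16 → close Ironridge (overflow 10)
  24÷5 = 4 each, +1 to first 4
Round 3: Cedarfen=24 Dunmere=21 Fernhollow=19 Greywater=28 Juniper=20 → close Greywater (overflow 14)
  28÷4 = 7 each, +1 to first 0
Round 4: Cedarfen=31 Dunmere=28 Fernhollow=26 Juniper=27 → close Juniper (overflow 20)
  27÷3 = 9 each, +1 to first 0
Round 5: Cedarfen=40 Dunmere=37 Fernhollow=35 → close Cedarfen (overflow 27)
  40÷2 = 20 each, +1 to first 0
Round 6: Dunmere=57 Fernhollow=55 → close Dunmere (overflow 45)
  57÷1 = 57 each, +1 to first 0

Closure order: Hollowpine, Ironridge, Greywater, Juniper, Cedarfen, Dunmere
Last habitat: Fernhollow with 112 animals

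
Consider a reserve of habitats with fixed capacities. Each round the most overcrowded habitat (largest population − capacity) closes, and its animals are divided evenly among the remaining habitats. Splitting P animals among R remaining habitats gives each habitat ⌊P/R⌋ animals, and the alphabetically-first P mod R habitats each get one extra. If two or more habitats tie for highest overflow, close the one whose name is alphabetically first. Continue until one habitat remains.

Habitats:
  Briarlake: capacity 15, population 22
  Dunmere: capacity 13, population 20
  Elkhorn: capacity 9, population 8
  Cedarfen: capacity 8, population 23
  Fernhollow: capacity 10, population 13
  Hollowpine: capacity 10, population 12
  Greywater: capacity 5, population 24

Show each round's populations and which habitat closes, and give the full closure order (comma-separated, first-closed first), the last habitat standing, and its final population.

Round 1: Briarlake=22 Cedarfen=23 Dunmere=20 Elkhorn=8 Fernhollow=13 Greywater=24 Hollowpine=12 → close Greywater (overflow 19)
  24÷6 = 4 each, +1 to first 0
Round 2: Briarlake=26 Cedarfen=27 Dunmere=24 Elkhorn=12 Fernhollow=17 Hollowpine=16 → close Cedarfen (overflow 19)
  27÷5 = 5 each, +1 to first 2
Round 3: Briarlake=32 Dunmere=30 Elkhorn=17 Fernhollow=22 Hollowpine=21 → close Briarlake (overflow 17)
  32÷4 = 8 each, +1 to first 0
Round 4: Dunmere=38 Elkhorn=25 Fernhollow=30 Hollowpine=29 → close Dunmere (overflow 25)
  38÷3 = 12 each, +1 to first 2
Round 5: Elkhorn=38 Fernhollow=43 Hollowpine=41 → close Fernhollow (overflow 33)
  43÷2 = 21 each, +1 to first 1
Round 6: Elkhorn=60 Hollowpine=62 → close Hollowpine (overflow 52)
  62÷1 = 62 each, +1 to first 0

Closure order: Greywater, Cedarfen, Briarlake, Dunmere, Fernhollow, Hollowpine
Last habitat: Elkhorn with 122 animals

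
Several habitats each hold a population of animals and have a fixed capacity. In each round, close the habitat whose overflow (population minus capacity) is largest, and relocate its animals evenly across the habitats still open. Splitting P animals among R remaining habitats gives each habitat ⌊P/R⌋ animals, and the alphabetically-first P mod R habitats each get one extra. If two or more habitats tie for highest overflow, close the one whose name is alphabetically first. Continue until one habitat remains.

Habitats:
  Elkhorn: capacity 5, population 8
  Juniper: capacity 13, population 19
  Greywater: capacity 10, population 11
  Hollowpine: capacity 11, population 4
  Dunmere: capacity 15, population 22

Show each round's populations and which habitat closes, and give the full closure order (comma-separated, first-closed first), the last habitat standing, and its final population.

Closure order: Dunmere, Juniper, Elkhorn, Greywater
Last habitat: Hollowpine with 64 animals

Round 1: Dunmere=22 Elkhorn=8 Greywater=11 Hollowpine=4 Juniper=19 → close Dunmere (overflow 7)
  22÷4 = 5 each, +1 to first 2
Round 2: Elkhorn=14 Greywater=17 Hollowpine=9 Juniper=24 → close Juniper (overflow 11)
  24÷3 = 8 each, +1 to first 0
Round 3: Elkhorn=22 Greywater=25 Hollowpine=17 → close Elkhorn (overflow 17)
  22÷2 = 11 each, +1 to first 0
Round 4: Greywater=36 Hollowpine=28 → close Greywater (overflow 26)
  36÷1 = 36 each, +1 to first 0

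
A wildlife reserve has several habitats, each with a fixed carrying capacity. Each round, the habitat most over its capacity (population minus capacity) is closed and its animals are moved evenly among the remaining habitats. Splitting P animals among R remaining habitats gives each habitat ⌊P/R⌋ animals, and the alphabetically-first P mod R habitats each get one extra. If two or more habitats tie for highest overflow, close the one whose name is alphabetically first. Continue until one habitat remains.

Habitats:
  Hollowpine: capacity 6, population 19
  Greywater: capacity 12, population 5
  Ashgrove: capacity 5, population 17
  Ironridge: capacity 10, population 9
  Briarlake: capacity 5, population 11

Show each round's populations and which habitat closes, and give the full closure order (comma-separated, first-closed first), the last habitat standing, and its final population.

Round 1: Ashgrove=17 Briarlake=11 Greywater=5 Hollowpine=19 Ironridge=9 → close Hollowpine (overflow 13)
  19÷4 = 4 each, +1 to first 3
Round 2: Ashgrove=22 Briarlake=16 Greywater=10 Ironridge=13 → close Ashgrove (overflow 17)
  22÷3 = 7 each, +1 to first 1
Round 3: Briarlake=24 Greywater=17 Ironridge=20 → close Briarlake (overflow 19)
  24÷2 = 12 each, +1 to first 0
Round 4: Greywater=29 Ironridge=32 → close Ironridge (overflow 22)
  32÷1 = 32 each, +1 to first 0

Closure order: Hollowpine, Ashgrove, Briarlake, Ironridge
Last habitat: Greywater with 61 animals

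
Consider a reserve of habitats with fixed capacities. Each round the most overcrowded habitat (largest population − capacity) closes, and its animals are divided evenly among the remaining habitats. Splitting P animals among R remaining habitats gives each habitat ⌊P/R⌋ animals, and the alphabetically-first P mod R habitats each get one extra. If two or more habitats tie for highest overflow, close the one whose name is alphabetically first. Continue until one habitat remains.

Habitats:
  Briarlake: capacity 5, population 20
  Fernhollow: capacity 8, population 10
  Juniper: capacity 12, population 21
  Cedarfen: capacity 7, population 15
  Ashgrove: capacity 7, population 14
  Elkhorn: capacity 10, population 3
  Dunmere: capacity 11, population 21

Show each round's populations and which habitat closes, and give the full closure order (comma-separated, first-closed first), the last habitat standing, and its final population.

Closure order: Briarlake, Dunmere, Cedarfen, Ashgrove, Juniper, Fernhollow
Last habitat: Elkhorn with 104 animals

Round 1: Ashgrove=14 Briarlake=20 Cedarfen=15 Dunmere=21 Elkhorn=3 Fernhollow=10 Juniper=21 → close Briarlake (overflow 15)
  20÷6 = 3 each, +1 to first 2
Round 2: Ashgrove=18 Cedarfen=19 Dunmere=24 Elkhorn=6 Fernhollow=13 Juniper=24 → close Dunmere (overflow 13)
  24÷5 = 4 each, +1 to first 4
Round 3: Ashgrove=23 Cedarfen=24 Elkhorn=11 Fernhollow=18 Juniper=28 → close Cedarfen (overflow 17)
  24÷4 = 6 each, +1 to first 0
Round 4: Ashgrove=29 Elkhorn=17 Fernhollow=24 Juniper=34 → close Ashgrove (overflow 22)
  29÷3 = 9 each, +1 to first 2
Round 5: Elkhorn=27 Fernhollow=34 Juniper=43 → close Juniper (overflow 31)
  43÷2 = 21 each, +1 to first 1
Round 6: Elkhorn=49 Fernhollow=55 → close Fernhollow (overflow 47)
  55÷1 = 55 each, +1 to first 0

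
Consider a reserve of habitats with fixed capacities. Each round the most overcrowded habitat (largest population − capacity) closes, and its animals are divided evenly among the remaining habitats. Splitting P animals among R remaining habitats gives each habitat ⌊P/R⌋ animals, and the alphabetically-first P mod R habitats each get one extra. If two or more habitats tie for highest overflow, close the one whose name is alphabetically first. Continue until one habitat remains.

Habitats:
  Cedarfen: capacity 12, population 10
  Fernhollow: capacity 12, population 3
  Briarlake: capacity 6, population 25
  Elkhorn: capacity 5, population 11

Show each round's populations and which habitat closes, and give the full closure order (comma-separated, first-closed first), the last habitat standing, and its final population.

Round 1: Briarlake=25 Cedarfen=10 Elkhorn=11 Fernhollow=3 → close Briarlake (overflow 19)
  25÷3 = 8 each, +1 to first 1
Round 2: Cedarfen=19 Elkhorn=19 Fernhollow=11 → close Elkhorn (overflow 14)
  19÷2 = 9 each, +1 to first 1
Round 3: Cedarfen=29 Fernhollow=20 → close Cedarfen (overflow 17)
  29÷1 = 29 each, +1 to first 0

Closure order: Briarlake, Elkhorn, Cedarfen
Last habitat: Fernhollow with 49 animals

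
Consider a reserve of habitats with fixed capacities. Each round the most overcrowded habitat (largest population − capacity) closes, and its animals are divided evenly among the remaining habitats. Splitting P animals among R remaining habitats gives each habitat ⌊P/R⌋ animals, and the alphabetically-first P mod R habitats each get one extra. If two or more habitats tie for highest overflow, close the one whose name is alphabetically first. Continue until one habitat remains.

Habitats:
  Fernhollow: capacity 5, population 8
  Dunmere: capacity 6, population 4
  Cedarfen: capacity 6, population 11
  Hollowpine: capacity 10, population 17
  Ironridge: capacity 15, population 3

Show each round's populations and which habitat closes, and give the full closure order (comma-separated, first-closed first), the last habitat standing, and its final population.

Closure order: Hollowpine, Cedarfen, Fernhollow, Dunmere
Last habitat: Ironridge with 43 animals

Round 1: Cedarfen=11 Dunmere=4 Fernhollow=8 Hollowpine=17 Ironridge=3 → close Hollowpine (overflow 7)
  17÷4 = 4 each, +1 to first 1
Round 2: Cedarfen=16 Dunmere=8 Fernhollow=12 Ironridge=7 → close Cedarfen (overflow 10)
  16÷3 = 5 each, +1 to first 1
Round 3: Dunmere=14 Fernhollow=17 Ironridge=12 → close Fernhollow (overflow 12)
  17÷2 = 8 each, +1 to first 1
Round 4: Dunmere=23 Ironridge=20 → close Dunmere (overflow 17)
  23÷1 = 23 each, +1 to first 0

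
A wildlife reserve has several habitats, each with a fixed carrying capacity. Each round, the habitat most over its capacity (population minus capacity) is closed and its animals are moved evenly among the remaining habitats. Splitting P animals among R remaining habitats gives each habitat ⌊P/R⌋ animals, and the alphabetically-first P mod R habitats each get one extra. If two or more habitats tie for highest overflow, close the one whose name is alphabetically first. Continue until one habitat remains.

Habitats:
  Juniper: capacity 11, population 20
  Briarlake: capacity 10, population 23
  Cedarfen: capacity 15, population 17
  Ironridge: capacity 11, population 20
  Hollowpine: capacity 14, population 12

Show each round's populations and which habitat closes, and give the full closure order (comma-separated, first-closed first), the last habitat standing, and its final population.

Round 1: Briarlake=23 Cedarfen=17 Hollowpine=12 Ironridge=20 Juniper=20 → close Briarlake (overflow 13)
  23÷4 = 5 each, +1 to first 3
Round 2: Cedarfen=23 Hollowpine=18 Ironridge=26 Juniper=25 → close Ironridge (overflow 15)
  26÷3 = 8 each, +1 to first 2
Round 3: Cedarfen=32 Hollowpine=27 Juniper=33 → close Juniper (overflow 22)
  33÷2 = 16 each, +1 to first 1
Round 4: Cedarfen=49 Hollowpine=43 → close Cedarfen (overflow 34)
  49÷1 = 49 each, +1 to first 0

Closure order: Briarlake, Ironridge, Juniper, Cedarfen
Last habitat: Hollowpine with 92 animals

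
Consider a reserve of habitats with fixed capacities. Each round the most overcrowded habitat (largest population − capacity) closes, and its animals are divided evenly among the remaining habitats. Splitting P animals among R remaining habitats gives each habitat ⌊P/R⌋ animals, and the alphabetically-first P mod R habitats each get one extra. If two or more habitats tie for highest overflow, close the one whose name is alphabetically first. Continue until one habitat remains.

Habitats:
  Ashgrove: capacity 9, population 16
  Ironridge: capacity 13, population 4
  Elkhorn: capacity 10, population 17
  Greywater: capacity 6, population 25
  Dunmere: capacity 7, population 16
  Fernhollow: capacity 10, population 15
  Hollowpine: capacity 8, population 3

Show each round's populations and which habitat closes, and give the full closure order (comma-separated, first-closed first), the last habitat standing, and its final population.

Round 1: Ashgrove=16 Dunmere=16 Elkhorn=17 Fernhollow=15 Greywater=25 Hollowpine=3 Ironridge=4 → close Greywater (overflow 19)
  25÷6 = 4 each, +1 to first 1
Round 2: Ashgrove=21 Dunmere=20 Elkhorn=21 Fernhollow=19 Hollowpine=7 Ironridge=8 → close Dunmere (overflow 13)
  20÷5 = 4 each, +1 to first 0
Round 3: Ashgrove=25 Elkhorn=25 Fernhollow=23 Hollowpine=11 Ironridge=12 → close Ashgrove (overflow 16)
  25÷4 = 6 each, +1 to first 1
Round 4: Elkhorn=32 Fernhollow=29 Hollowpine=17 Ironridge=18 → close Elkhorn (overflow 22)
  32÷3 = 10 each, +1 to first 2
Round 5: Fernhollow=40 Hollowpine=28 Ironridge=28 → close Fernhollow (overflow 30)
  40÷2 = 20 each, +1 to first 0
Round 6: Hollowpine=48 Ironridge=48 → close Hollowpine (overflow 40)
  48÷1 = 48 each, +1 to first 0

Closure order: Greywater, Dunmere, Ashgrove, Elkhorn, Fernhollow, Hollowpine
Last habitat: Ironridge with 96 animals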